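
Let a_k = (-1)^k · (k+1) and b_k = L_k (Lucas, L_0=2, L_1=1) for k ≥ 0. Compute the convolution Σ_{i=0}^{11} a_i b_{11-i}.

The convolution is the x^11 coefficient of A(x)B(x).
Σ = 1·199 − 2·123 + 3·76 − 4·47 + 5·29 − 6·18 + 7·11 − 8·7 + 9·4 − 10·3 + 11·1 − 12·2 = 44.

44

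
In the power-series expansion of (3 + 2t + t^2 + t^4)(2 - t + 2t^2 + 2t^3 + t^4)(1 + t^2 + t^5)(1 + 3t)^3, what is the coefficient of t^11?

741

(3 + 2t + t^2 + t^4) has coefficients 3,2,1,0,1 for degrees 0…4.
(2 - t + 2t^2 + 2t^3 + t^4) has coefficients 2,-1,2,2,1,0,0,0,0,0,0,0 for degrees 0…11.
Multiplying by (1 + t^2 + t^5) gives running coefficients 2,-1,4,1,3,4,0,2,2,1,0,0 for degrees 0…11.
Finally multiplying by (1 + 3t)^3, the product of all factors after the first has coefficients 2,17,49,64,93,166,144,191,128,73,117,81 for degrees 0…11.
[t^11] = 3·81 + 2·117 + 1·73 + 1·191 = 741.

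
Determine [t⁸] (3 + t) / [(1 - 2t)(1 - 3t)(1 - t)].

The denominator gives the recurrence a_n = 6a_(n−1) − 11a_(n−2) + 6a_(n−3) for n ≥ 3; the numerator fixes a_0 = 3, a_1 = 19, a_2 = 81.
Iterating: 3, 19, 81, 295, 993, 3199, 10041, 31015, 94833, so a_8 = 94833.

94833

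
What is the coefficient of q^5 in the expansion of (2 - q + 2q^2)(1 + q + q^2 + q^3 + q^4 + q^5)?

(2 - q + 2q^2) has coefficients 2,-1,2 for degrees 0…2.
(1 + q + q^2 + q^3 + q^4 + q^5) has coefficients 1,1,1,1,1,1 for degrees 0…5.
[q^5] = 2·1 − 1·1 + 2·1 = 3.

3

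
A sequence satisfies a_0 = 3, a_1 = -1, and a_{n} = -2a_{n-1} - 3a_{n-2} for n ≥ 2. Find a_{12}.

1907

The ordinary generating function has denominator 1 + 2y + 3y^2.
Iterating the recurrence: a_0,…,a_{12} = 3, -1, -7, 17, -13, -25, 89, -103, -61, 431, -679, 65, 1907.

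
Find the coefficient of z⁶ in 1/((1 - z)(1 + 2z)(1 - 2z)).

85

The denominator gives the recurrence a_n = a_(n−1) + 4a_(n−2) − 4a_(n−3) for n ≥ 3; the numerator fixes a_0 = 1, a_1 = 1, a_2 = 5.
Iterating: 1, 1, 5, 5, 21, 21, 85, so a_6 = 85.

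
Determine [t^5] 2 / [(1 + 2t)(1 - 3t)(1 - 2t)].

798

The denominator gives the recurrence a_n = 3a_(n−1) + 4a_(n−2) − 12a_(n−3) for n ≥ 3; the numerator fixes a_0 = 2, a_1 = 6, a_2 = 26.
Iterating: 2, 6, 26, 78, 266, 798, so a_5 = 798.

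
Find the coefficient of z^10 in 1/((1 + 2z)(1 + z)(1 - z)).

The denominator gives the recurrence a_n = −2a_(n−1) + a_(n−2) + 2a_(n−3) for n ≥ 3; the numerator fixes a_0 = 1, a_1 = -2, a_2 = 5.
Iterating: 1, -2, 5, -10, 21, -42, 85, -170, 341, -682, 1365, so a_10 = 1365.

1365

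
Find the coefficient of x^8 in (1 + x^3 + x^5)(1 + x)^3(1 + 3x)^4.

928

(1 + x^3 + x^5) has coefficients 1,0,0,1,0,1 for degrees 0…5.
(1 + x)^3 has coefficients 1,3,3,1,0,0,0,0,0 for degrees 0…8.
Finally multiplying by (1 + 3x)^4, the product of all factors after the first has coefficients 1,15,93,307,579,621,351,81,0 for degrees 0…8.
[x^8] = 1·0 + 1·621 + 1·307 = 928.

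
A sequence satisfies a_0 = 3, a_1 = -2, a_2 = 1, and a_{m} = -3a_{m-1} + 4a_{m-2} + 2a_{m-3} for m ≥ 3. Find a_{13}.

The ordinary generating function has denominator 1 + 3t - 4t^2 - 2t^3.
Iterating the recurrence: a_0,…,a_{13} = 3, -2, 1, -5, 15, -63, 239, -939, 3647, -14219, 55367, -215683, 840079, -3272235.

-3272235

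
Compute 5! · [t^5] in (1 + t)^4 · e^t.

The EGF product rule gives c_5 = Σ_{k_1+k_2=5} C(5; k_1,k_2) · ∏ g_i(k_i), where (1+t)^4 gives the falling factorial (4)_k; e^t gives (1)^k.
g_1(k) for k = 0…5: 1, 4, 12, 24, 24, 0.
g_2(k) for k = 0…5: 1, 1, 1, 1, 1, 1.
c_5 = Σ_k C(5,k)·g_1(k)·g_2(5−k) = 1·1·1 + 5·4·1 + 10·12·1 + 10·24·1 + 5·24·1 = 1 + 20 + 120 + 240 + 120 = 501.

501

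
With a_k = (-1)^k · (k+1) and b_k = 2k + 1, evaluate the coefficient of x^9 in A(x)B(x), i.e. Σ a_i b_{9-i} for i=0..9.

5

This is [x^9] in the product of the two ordinary generating functions.
Σ = 1·19 − 2·17 + 3·15 − 4·13 + 5·11 − 6·9 + 7·7 − 8·5 + 9·3 − 10·1 = 5.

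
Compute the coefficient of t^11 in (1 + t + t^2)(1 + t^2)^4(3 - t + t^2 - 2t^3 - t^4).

(1 + t + t^2) has coefficients 1,1,1 for degrees 0…2.
(1 + t^2)^4 has coefficients 1,0,4,0,6,0,4,0,1,0,0,0 for degrees 0…11.
Finally multiplying by (3 - t + t^2 - 2t^3 - t^4), the product of all factors after the first has coefficients 3,-1,13,-6,21,-14,14,-16,1,-9,-3,-2 for degrees 0…11.
[t^11] = 1·(-2) + 1·(-3) + 1·(-9) = -14.

-14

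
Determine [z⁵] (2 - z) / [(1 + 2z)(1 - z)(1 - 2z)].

21

Partial fractions give a closed form: a_n = (5/6)·(-2)^n + (-1/3)·1^n + (3/2)·2^n.
At n = 5: a_5 = 21.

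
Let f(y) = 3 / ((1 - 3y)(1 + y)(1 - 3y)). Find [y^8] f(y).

The denominator gives the recurrence a_n = 5a_(n−1) − 3a_(n−2) − 9a_(n−3) for n ≥ 3; the numerator fixes a_0 = 3, a_1 = 15, a_2 = 66.
Iterating: 3, 15, 66, 258, 957, 3417, 11892, 40596, 136551, so a_8 = 136551.

136551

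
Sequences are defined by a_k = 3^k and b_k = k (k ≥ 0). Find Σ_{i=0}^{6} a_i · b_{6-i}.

The convolution is the t^6 coefficient of A(t)B(t).
Σ = 1·6 + 3·5 + 9·4 + 27·3 + 81·2 + 243·1 + 729·0 = 543.

543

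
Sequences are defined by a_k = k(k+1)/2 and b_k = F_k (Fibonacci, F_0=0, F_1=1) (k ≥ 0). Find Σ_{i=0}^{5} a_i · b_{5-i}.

25

The convolution is the x^5 coefficient of A(x)B(x).
Σ = 0·5 + 1·3 + 3·2 + 6·1 + 10·1 + 15·0 = 25.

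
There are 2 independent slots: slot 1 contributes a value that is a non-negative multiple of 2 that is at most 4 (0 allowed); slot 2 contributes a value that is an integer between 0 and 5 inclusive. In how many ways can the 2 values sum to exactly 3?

2

The generating function for the choices is (1 + q^2 + q^4)·(1 + q + q^2 + q^3 + q^4 + q^5); the count is [q^3].
(1 + q^2 + q^4) has coefficients 1,0,1,0 for degrees 0…3.
(1 + q + q^2 + q^3 + q^4 + q^5) has coefficients 1,1,1,1 for degrees 0…3.
[q^3] = 1·1 + 1·1 = 2.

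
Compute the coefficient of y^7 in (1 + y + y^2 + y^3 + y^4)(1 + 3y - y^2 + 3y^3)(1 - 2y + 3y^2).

(1 + y + y^2 + y^3 + y^4) has coefficients 1,1,1,1,1 for degrees 0…4.
(1 + 3y - y^2 + 3y^3) has coefficients 1,3,-1,3,0,0,0,0 for degrees 0…7.
Finally multiplying by (1 - 2y + 3y^2), the product of all factors after the first has coefficients 1,1,-4,14,-9,9,0,0 for degrees 0…7.
[y^7] = 1·0 + 1·0 + 1·9 + 1·(-9) + 1·14 = 14.

14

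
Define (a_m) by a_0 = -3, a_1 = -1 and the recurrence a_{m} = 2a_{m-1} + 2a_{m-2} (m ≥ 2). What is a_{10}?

-21376

The ordinary generating function has denominator 1 - 2t - 2t^2.
Iterating the recurrence: a_0,…,a_{10} = -3, -1, -8, -18, -52, -140, -384, -1048, -2864, -7824, -21376.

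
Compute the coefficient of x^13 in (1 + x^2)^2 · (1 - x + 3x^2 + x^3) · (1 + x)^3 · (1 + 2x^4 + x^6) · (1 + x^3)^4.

(1 + x^2)^2 has coefficients 1,0,2,0,1 for degrees 0…4.
(1 - x + 3x^2 + x^3) has coefficients 1,-1,3,1,0,0,0,0,0,0,0,0,0,0 for degrees 0…13.
Multiplying by (1 + x)^3 gives running coefficients 1,2,3,8,11,6,1,0,0,0,0,0,0,0 for degrees 0…13.
Multiplying by (1 + 2x^4 + x^6) gives running coefficients 1,2,3,8,13,10,8,18,25,20,13,6,1,0 for degrees 0…13.
Finally multiplying by (1 + x^3)^4, the product of all factors after the first has coefficients 1,2,3,12,21,22,46,82,83,104,171,178,162,214 for degrees 0…13.
[x^13] = 1·214 + 2·178 + 1·104 = 674.

674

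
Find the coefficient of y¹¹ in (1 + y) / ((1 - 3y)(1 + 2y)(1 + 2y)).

79460

The denominator gives the recurrence a_n = −a_(n−1) + 8a_(n−2) + 12a_(n−3) for n ≥ 3; the numerator fixes a_0 = 1, a_1 = 0, a_2 = 8.
Iterating: 1, 0, 8, 4, 60, 68, 460, 804, 3692, 8260, 30924, 79460, so a_11 = 79460.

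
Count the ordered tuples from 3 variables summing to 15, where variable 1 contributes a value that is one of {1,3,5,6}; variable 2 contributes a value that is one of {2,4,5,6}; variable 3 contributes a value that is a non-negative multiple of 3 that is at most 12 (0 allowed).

5

The generating function for the choices is (q + q³ + q⁵ + q⁶)·(q² + q⁴ + q⁵ + q⁶)·(1 + q³ + q⁶ + q⁹ + q¹²); the count is [q¹⁵].
(q + q³ + q⁵ + q⁶) has coefficients 0,1,0,1,0,1,1 for degrees 0…6.
(q² + q⁴ + q⁵ + q⁶) has coefficients 0,0,1,0,1,1,1,0,0,0,0,0,0,0,0,0 for degrees 0…15.
Finally multiplying by (1 + q³ + q⁶ + q⁹ + q¹²), the product of all factors after the first has coefficients 0,0,1,0,1,2,1,1,2,1,1,2,1,1,2,1 for degrees 0…15.
[q¹⁵] = 1·2 + 1·1 + 1·1 + 1·1 = 5.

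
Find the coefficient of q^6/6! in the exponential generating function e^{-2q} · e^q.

1

The EGF product rule gives c_6 = Σ_{k_1+k_2=6} C(6; k_1,k_2) · ∏ g_i(k_i), where e^{-2q} gives (-2)^k; e^q gives (1)^k.
g_1(k) for k = 0…6: 1, -2, 4, -8, 16, -32, 64.
g_2(k) for k = 0…6: 1, 1, 1, 1, 1, 1, 1.
c_6 = Σ_k C(6,k)·g_1(k)·g_2(6−k) = 1·1·1 + 6·(-2)·1 + 15·4·1 + 20·(-8)·1 + 15·16·1 + 6·(-32)·1 + 1·64·1 = 1 − 12 + 60 − 160 + 240 − 192 + 64 = 1.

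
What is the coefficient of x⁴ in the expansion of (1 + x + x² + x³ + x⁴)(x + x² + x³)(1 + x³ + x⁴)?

4

(1 + x + x² + x³ + x⁴) has coefficients 1,1,1,1,1 for degrees 0…4.
(x + x² + x³) has coefficients 0,1,1,1,0 for degrees 0…4.
Finally multiplying by (1 + x³ + x⁴), the product of all factors after the first has coefficients 0,1,1,1,1 for degrees 0…4.
[x⁴] = 1·1 + 1·1 + 1·1 + 1·1 + 1·0 = 4.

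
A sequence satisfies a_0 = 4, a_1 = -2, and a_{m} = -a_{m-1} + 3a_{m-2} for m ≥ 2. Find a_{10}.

8414

The ordinary generating function has denominator 1 + y - 3y^2.
Iterating the recurrence: a_0,…,a_{10} = 4, -2, 14, -20, 62, -122, 308, -674, 1598, -3620, 8414.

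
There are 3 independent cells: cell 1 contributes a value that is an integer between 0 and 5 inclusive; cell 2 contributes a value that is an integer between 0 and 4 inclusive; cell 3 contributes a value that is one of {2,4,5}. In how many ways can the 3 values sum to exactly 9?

13

The generating function for the choices is (1 + q + q² + q³ + q⁴ + q⁵)·(1 + q + q² + q³ + q⁴)·(q² + q⁴ + q⁵); the count is [q⁹].
(1 + q + q² + q³ + q⁴ + q⁵) has coefficients 1,1,1,1,1,1 for degrees 0…5.
(1 + q + q² + q³ + q⁴) has coefficients 1,1,1,1,1,0,0,0,0,0 for degrees 0…9.
Finally multiplying by (q² + q⁴ + q⁵), the product of all factors after the first has coefficients 0,0,1,1,2,3,3,2,2,1 for degrees 0…9.
[q⁹] = 1·1 + 1·2 + 1·2 + 1·3 + 1·3 + 1·2 = 13.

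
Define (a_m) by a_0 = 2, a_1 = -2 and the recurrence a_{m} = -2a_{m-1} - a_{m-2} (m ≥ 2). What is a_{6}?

2

The ordinary generating function has denominator 1 + 2q + q^2.
Iterating the recurrence: a_0,…,a_{6} = 2, -2, 2, -2, 2, -2, 2.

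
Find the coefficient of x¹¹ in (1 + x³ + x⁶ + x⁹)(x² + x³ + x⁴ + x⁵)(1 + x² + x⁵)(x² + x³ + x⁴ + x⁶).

(1 + x³ + x⁶ + x⁹) has coefficients 1,0,0,1,0,0,1,0,0,1 for degrees 0…9.
(x² + x³ + x⁴ + x⁵) has coefficients 0,0,1,1,1,1,0,0,0,0,0,0 for degrees 0…11.
Multiplying by (1 + x² + x⁵) gives running coefficients 0,0,1,1,2,2,1,2,1,1,1,0 for degrees 0…11.
Finally multiplying by (x² + x³ + x⁴ + x⁶), the product of all factors after the first has coefficients 0,0,0,0,1,2,4,5,6,6,6,6 for degrees 0…11.
[x¹¹] = 1·6 + 1·6 + 1·2 + 1·0 = 14.

14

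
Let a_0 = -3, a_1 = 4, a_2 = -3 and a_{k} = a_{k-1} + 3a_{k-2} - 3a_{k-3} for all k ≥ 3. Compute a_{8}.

-3

The ordinary generating function has denominator 1 - x - 3x^2 + 3x^3.
Iterating the recurrence: a_0,…,a_{8} = -3, 4, -3, 18, -3, 60, -3, 186, -3.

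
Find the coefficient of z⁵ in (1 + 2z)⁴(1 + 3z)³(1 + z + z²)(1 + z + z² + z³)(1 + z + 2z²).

10023

(1 + 2z)⁴ has coefficients 1,8,24,32,16 for degrees 0…4.
(1 + 3z)³ has coefficients 1,9,27,27,0,0 for degrees 0…5.
Multiplying by (1 + z + z²) gives running coefficients 1,10,37,63,54,27 for degrees 0…5.
Multiplying by (1 + z + z² + z³) gives running coefficients 1,11,48,111,164,181 for degrees 0…5.
Finally multiplying by (1 + z + 2z²), the product of all factors after the first has coefficients 1,12,61,181,371,567 for degrees 0…5.
[z⁵] = 1·567 + 8·371 + 24·181 + 32·61 + 16·12 = 10023.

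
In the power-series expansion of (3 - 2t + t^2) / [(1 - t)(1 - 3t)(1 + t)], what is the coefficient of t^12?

The denominator gives the recurrence a_n = 3a_(n−1) + a_(n−2) − 3a_(n−3) for n ≥ 3; the numerator fixes a_0 = 3, a_1 = 7, a_2 = 25.
Iterating: 3, 7, 25, 73, 223, 667, 2005, 6013, 18043, 54127, 162385, 487153, 1461463, so a_12 = 1461463.

1461463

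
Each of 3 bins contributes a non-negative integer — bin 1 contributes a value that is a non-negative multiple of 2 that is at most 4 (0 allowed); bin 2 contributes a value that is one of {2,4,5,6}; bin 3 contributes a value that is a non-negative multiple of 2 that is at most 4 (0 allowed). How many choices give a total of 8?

7

The generating function for the choices is (1 + z^2 + z^4)·(z^2 + z^4 + z^5 + z^6)·(1 + z^2 + z^4); the count is [z^8].
(1 + z^2 + z^4) has coefficients 1,0,1,0,1 for degrees 0…4.
(z^2 + z^4 + z^5 + z^6) has coefficients 0,0,1,0,1,1,1,0,0 for degrees 0…8.
Finally multiplying by (1 + z^2 + z^4), the product of all factors after the first has coefficients 0,0,1,0,2,1,3,1,2 for degrees 0…8.
[z^8] = 1·2 + 1·3 + 1·2 = 7.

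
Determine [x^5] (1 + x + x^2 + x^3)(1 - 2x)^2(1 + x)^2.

(1 + x + x^2 + x^3) has coefficients 1,1,1,1 for degrees 0…3.
(1 - 2x)^2 has coefficients 1,-4,4,0,0,0 for degrees 0…5.
Finally multiplying by (1 + x)^2, the product of all factors after the first has coefficients 1,-2,-3,4,4,0 for degrees 0…5.
[x^5] = 1·0 + 1·4 + 1·4 + 1·(-3) = 5.

5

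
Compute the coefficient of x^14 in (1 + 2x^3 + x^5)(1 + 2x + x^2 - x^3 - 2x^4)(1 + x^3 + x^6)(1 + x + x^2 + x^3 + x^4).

(1 + 2x^3 + x^5) has coefficients 1,0,0,2,0,1 for degrees 0…5.
(1 + 2x + x^2 - x^3 - 2x^4) has coefficients 1,2,1,-1,-2,0,0,0,0,0,0,0,0,0,0 for degrees 0…14.
Multiplying by (1 + x^3 + x^6) gives running coefficients 1,2,1,0,0,1,0,0,1,-1,-2,0,0,0,0 for degrees 0…14.
Finally multiplying by (1 + x + x^2 + x^3 + x^4), the product of all factors after the first has coefficients 1,3,4,4,4,4,2,1,2,1,-2,-2,-2,-3,-2 for degrees 0…14.
[x^14] = 1·(-2) + 2·(-2) + 1·1 = -5.

-5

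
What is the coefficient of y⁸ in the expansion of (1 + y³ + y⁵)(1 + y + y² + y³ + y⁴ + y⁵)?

2

(1 + y³ + y⁵) has coefficients 1,0,0,1,0,1 for degrees 0…5.
(1 + y + y² + y³ + y⁴ + y⁵) has coefficients 1,1,1,1,1,1,0,0,0 for degrees 0…8.
[y⁸] = 1·0 + 1·1 + 1·1 = 2.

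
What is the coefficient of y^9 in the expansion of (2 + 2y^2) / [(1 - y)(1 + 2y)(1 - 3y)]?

39024

Partial fractions give a closed form: a_n = (-2/3)·1^n + (2/3)·(-2)^n + (2)·3^n.
At n = 9: a_9 = 39024.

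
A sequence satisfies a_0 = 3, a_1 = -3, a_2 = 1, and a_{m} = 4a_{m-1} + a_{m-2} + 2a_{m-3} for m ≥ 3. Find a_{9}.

35941

The ordinary generating function has denominator 1 - 4t - t^2 - 2t^3.
Iterating the recurrence: a_0,…,a_{9} = 3, -3, 1, 7, 23, 101, 441, 1911, 8287, 35941.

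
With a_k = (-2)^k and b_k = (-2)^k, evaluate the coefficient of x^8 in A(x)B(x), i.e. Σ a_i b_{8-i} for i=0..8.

2304

This is [x^8] in the product of the two ordinary generating functions.
Σ = 1·256 − 2·(-128) + 4·64 − 8·(-32) + 16·16 − 32·(-8) + 64·4 − 128·(-2) + 256·1 = 2304.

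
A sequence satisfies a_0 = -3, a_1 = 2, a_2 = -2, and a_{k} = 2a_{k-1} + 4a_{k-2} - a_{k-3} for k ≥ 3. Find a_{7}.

The ordinary generating function has denominator 1 - 2t - 4t^2 + t^3.
Iterating the recurrence: a_0,…,a_{7} = -3, 2, -2, 7, 4, 38, 85, 318.

318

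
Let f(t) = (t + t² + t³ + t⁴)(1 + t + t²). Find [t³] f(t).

(t + t² + t³ + t⁴) has coefficients 0,1,1,1 for degrees 0…3.
(1 + t + t²) has coefficients 1,1,1,0 for degrees 0…3.
[t³] = 1·1 + 1·1 + 1·1 = 3.

3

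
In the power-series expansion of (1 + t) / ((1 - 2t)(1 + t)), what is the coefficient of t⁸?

Partial fractions give a closed form: a_n = (1)·2^n.
At n = 8: a_8 = 256.

256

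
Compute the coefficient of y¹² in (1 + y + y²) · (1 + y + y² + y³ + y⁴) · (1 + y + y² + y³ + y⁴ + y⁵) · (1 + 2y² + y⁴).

(1 + y + y²) has coefficients 1,1,1 for degrees 0…2.
(1 + y + y² + y³ + y⁴) has coefficients 1,1,1,1,1,0,0,0,0,0,0,0,0 for degrees 0…12.
Multiplying by (1 + y + y² + y³ + y⁴ + y⁵) gives running coefficients 1,2,3,4,5,5,4,3,2,1,0,0,0 for degrees 0…12.
Finally multiplying by (1 + 2y² + y⁴), the product of all factors after the first has coefficients 1,2,5,8,12,15,17,17,15,12,8,5,2 for degrees 0…12.
[y¹²] = 1·2 + 1·5 + 1·8 = 15.

15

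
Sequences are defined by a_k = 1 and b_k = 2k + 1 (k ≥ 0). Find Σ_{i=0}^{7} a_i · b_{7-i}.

Write out a_i and b_{7-i} for i = 0,…,7 and sum the products.
Σ = 1·15 + 1·13 + 1·11 + 1·9 + 1·7 + 1·5 + 1·3 + 1·1 = 64.

64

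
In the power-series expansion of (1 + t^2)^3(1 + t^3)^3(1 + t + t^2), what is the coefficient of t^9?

22

(1 + t^2)^3 has coefficients 1,0,3,0,3,0,1 for degrees 0…6.
(1 + t^3)^3 has coefficients 1,0,0,3,0,0,3,0,0,1 for degrees 0…9.
Finally multiplying by (1 + t + t^2), the product of all factors after the first has coefficients 1,1,1,3,3,3,3,3,3,1 for degrees 0…9.
[t^9] = 1·1 + 3·3 + 3·3 + 1·3 = 22.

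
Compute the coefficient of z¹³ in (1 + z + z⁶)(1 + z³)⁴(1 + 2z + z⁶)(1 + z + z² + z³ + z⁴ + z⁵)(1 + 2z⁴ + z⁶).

(1 + z + z⁶) has coefficients 1,1,0,0,0,0,1 for degrees 0…6.
(1 + z³)⁴ has coefficients 1,0,0,4,0,0,6,0,0,4,0,0,1,0 for degrees 0…13.
Multiplying by (1 + 2z + z⁶) gives running coefficients 1,2,0,4,8,0,7,12,0,8,8,0,7,2 for degrees 0…13.
Multiplying by (1 + z + z² + z³ + z⁴ + z⁵) gives running coefficients 1,3,3,7,15,15,21,31,31,35,35,35,35,25 for degrees 0…13.
Finally multiplying by (1 + 2z⁴ + z⁶), the product of all factors after the first has coefficients 1,3,3,7,17,21,28,48,64,72,92,112,118,126 for degrees 0…13.
[z¹³] = 1·126 + 1·118 + 1·48 = 292.

292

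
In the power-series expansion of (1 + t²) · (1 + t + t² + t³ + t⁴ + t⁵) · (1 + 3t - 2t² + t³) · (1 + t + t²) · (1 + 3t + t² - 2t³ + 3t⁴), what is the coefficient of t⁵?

(1 + t²) has coefficients 1,0,1 for degrees 0…2.
(1 + t + t² + t³ + t⁴ + t⁵) has coefficients 1,1,1,1,1,1 for degrees 0…5.
Multiplying by (1 + 3t - 2t² + t³) gives running coefficients 1,4,2,3,3,3 for degrees 0…5.
Multiplying by (1 + t + t²) gives running coefficients 1,5,7,9,8,9 for degrees 0…5.
Finally multiplying by (1 + 3t + t² - 2t³ + 3t⁴), the product of all factors after the first has coefficients 1,8,23,33,35,43 for degrees 0…5.
[t⁵] = 1·43 + 1·33 = 76.

76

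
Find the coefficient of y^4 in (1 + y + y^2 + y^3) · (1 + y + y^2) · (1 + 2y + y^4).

(1 + y + y^2 + y^3) has coefficients 1,1,1,1 for degrees 0…3.
(1 + y + y^2) has coefficients 1,1,1,0,0 for degrees 0…4.
Finally multiplying by (1 + 2y + y^4), the product of all factors after the first has coefficients 1,3,3,2,1 for degrees 0…4.
[y^4] = 1·1 + 1·2 + 1·3 + 1·3 = 9.

9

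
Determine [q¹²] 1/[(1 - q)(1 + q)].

1

Partial fractions give a closed form: a_n = (1/2)·1^n + (1/2)·(-1)^n.
At n = 12: a_12 = 1.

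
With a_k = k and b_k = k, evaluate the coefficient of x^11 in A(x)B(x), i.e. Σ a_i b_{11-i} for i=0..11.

220

The convolution is the x^11 coefficient of A(x)B(x).
Σ = 0·11 + 1·10 + 2·9 + 3·8 + 4·7 + 5·6 + 6·5 + 7·4 + 8·3 + 9·2 + 10·1 + 11·0 = 220.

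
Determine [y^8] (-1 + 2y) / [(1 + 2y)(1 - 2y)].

The denominator gives the recurrence a_n = 4a_(n−2) for n ≥ 2; the numerator fixes a_0 = -1, a_1 = 2.
Iterating: -1, 2, -4, 8, -16, 32, -64, 128, -256, so a_8 = -256.

-256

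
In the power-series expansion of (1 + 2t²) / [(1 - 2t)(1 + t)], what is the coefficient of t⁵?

The denominator gives the recurrence a_n = a_(n−1) + 2a_(n−2) for n ≥ 3; the numerator fixes a_0 = 1, a_1 = 1, a_2 = 5.
Iterating: 1, 1, 5, 7, 17, 31, so a_5 = 31.

31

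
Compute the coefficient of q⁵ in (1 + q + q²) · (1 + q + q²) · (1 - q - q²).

-3

(1 + q + q²) has coefficients 1,1,1 for degrees 0…2.
(1 + q + q²) has coefficients 1,1,1,0,0,0 for degrees 0…5.
Finally multiplying by (1 - q - q²), the product of all factors after the first has coefficients 1,0,-1,-2,-1,0 for degrees 0…5.
[q⁵] = 1·0 + 1·(-1) + 1·(-2) = -3.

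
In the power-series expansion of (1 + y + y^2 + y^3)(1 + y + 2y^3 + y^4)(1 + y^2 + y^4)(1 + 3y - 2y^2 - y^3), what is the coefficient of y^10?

(1 + y + y^2 + y^3) has coefficients 1,1,1,1 for degrees 0…3.
(1 + y + 2y^3 + y^4) has coefficients 1,1,0,2,1,0,0,0,0,0,0 for degrees 0…10.
Multiplying by (1 + y^2 + y^4) gives running coefficients 1,1,1,3,2,3,1,2,1,0,0 for degrees 0…10.
Finally multiplying by (1 + 3y - 2y^2 - y^3), the product of all factors after the first has coefficients 1,4,2,3,8,2,3,-3,2,-2,-4 for degrees 0…10.
[y^10] = 1·(-4) + 1·(-2) + 1·2 + 1·(-3) = -7.

-7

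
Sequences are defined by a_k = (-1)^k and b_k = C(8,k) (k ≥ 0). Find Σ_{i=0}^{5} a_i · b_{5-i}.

The convolution is the t^5 coefficient of A(t)B(t).
Σ = 1·56 − 1·70 + 1·56 − 1·28 + 1·8 − 1·1 = 21.

21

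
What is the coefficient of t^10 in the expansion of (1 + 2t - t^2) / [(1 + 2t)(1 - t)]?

The denominator gives the recurrence a_n = −a_(n−1) + 2a_(n−2) for n ≥ 3; the numerator fixes a_0 = 1, a_1 = 1, a_2 = 0.
Iterating: 1, 1, 0, 2, -2, 6, -10, 22, -42, 86, -170, so a_10 = -170.

-170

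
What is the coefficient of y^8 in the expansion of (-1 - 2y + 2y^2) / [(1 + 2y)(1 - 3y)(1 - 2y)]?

Partial fractions give a closed form: a_n = (1/10)·(-2)^n + (-13/5)·3^n + (3/2)·2^n.
At n = 8: a_8 = -16649.

-16649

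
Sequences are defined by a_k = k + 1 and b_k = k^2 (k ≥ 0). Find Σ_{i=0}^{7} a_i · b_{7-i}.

336

Write out a_i and b_{7-i} for i = 0,…,7 and sum the products.
Σ = 1·49 + 2·36 + 3·25 + 4·16 + 5·9 + 6·4 + 7·1 + 8·0 = 336.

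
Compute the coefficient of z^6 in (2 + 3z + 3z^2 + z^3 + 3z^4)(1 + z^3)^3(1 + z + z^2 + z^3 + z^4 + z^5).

(2 + 3z + 3z^2 + z^3 + 3z^4) has coefficients 2,3,3,1,3 for degrees 0…4.
(1 + z^3)^3 has coefficients 1,0,0,3,0,0,3 for degrees 0…6.
Finally multiplying by (1 + z + z^2 + z^3 + z^4 + z^5), the product of all factors after the first has coefficients 1,1,1,4,4,4,6 for degrees 0…6.
[z^6] = 2·6 + 3·4 + 3·4 + 1·4 + 3·1 = 43.

43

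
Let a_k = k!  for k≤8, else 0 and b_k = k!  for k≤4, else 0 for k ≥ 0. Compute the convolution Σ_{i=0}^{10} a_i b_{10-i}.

128160

The convolution is the x^10 coefficient of A(x)B(x).
Σ = 1·0 + 1·0 + 2·0 + 6·0 + 24·0 + 120·0 + 720·24 + 5040·6 + 40320·2 + 0·1 + 0·1 = 128160.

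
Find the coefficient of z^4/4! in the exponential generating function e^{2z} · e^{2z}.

The EGF product rule gives c_4 = Σ_{k_1+k_2=4} C(4; k_1,k_2) · ∏ g_i(k_i), where e^{2z} gives (2)^k; e^{2z} gives (2)^k.
g_1(k) for k = 0…4: 1, 2, 4, 8, 16.
g_2(k) for k = 0…4: 1, 2, 4, 8, 16.
c_4 = Σ_k C(4,k)·g_1(k)·g_2(4−k) = 1·1·16 + 4·2·8 + 6·4·4 + 4·8·2 + 1·16·1 = 16 + 64 + 96 + 64 + 16 = 256.

256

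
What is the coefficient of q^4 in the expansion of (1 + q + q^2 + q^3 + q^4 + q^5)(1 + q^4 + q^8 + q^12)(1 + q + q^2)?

(1 + q + q^2 + q^3 + q^4 + q^5) has coefficients 1,1,1,1,1 for degrees 0…4.
(1 + q^4 + q^8 + q^12) has coefficients 1,0,0,0,1 for degrees 0…4.
Finally multiplying by (1 + q + q^2), the product of all factors after the first has coefficients 1,1,1,0,1 for degrees 0…4.
[q^4] = 1·1 + 1·0 + 1·1 + 1·1 + 1·1 = 4.

4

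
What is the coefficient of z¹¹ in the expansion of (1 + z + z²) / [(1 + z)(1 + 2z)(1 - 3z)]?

The denominator gives the recurrence a_n = 7a_(n−2) + 6a_(n−3) for n ≥ 3; the numerator fixes a_0 = 1, a_1 = 1, a_2 = 8.
Iterating: 1, 1, 8, 13, 62, 139, 512, 1345, 4418, 12487, 38996, 113917, so a_11 = 113917.

113917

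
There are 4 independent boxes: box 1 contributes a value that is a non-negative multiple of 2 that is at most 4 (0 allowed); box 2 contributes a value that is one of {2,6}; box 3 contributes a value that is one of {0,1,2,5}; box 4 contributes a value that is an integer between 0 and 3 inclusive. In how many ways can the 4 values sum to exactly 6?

7

The generating function for the choices is (1 + z² + z⁴)·(z² + z⁶)·(1 + z + z² + z⁵)·(1 + z + z² + z³); the count is [z⁶].
(1 + z² + z⁴) has coefficients 1,0,1,0,1 for degrees 0…4.
(z² + z⁶) has coefficients 0,0,1,0,0,0,1 for degrees 0…6.
Multiplying by (1 + z + z² + z⁵) gives running coefficients 0,0,1,1,1,0,1 for degrees 0…6.
Finally multiplying by (1 + z + z² + z³), the product of all factors after the first has coefficients 0,0,1,2,3,3,3 for degrees 0…6.
[z⁶] = 1·3 + 1·3 + 1·1 = 7.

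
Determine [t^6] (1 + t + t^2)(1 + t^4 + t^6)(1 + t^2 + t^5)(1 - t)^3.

3

(1 + t + t^2) has coefficients 1,1,1 for degrees 0…2.
(1 + t^4 + t^6) has coefficients 1,0,0,0,1,0,1 for degrees 0…6.
Multiplying by (1 + t^2 + t^5) gives running coefficients 1,0,1,0,1,1,2 for degrees 0…6.
Finally multiplying by (1 - t)^3, the product of all factors after the first has coefficients 1,-3,4,-4,4,-3,2 for degrees 0…6.
[t^6] = 1·2 + 1·(-3) + 1·4 = 3.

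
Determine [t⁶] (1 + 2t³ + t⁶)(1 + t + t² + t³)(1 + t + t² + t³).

(1 + 2t³ + t⁶) has coefficients 1,0,0,2,0,0,1 for degrees 0…6.
(1 + t + t² + t³) has coefficients 1,1,1,1,0,0,0 for degrees 0…6.
Finally multiplying by (1 + t + t² + t³), the product of all factors after the first has coefficients 1,2,3,4,3,2,1 for degrees 0…6.
[t⁶] = 1·1 + 2·4 + 1·1 = 10.

10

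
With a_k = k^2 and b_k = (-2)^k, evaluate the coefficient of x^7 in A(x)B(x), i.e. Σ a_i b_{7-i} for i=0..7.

This is [x^7] in the product of the two ordinary generating functions.
Σ = 0·(-128) + 1·64 + 4·(-32) + 9·16 + 16·(-8) + 25·4 + 36·(-2) + 49·1 = 29.

29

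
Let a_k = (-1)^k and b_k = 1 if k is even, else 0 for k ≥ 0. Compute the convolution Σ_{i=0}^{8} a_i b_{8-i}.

5

Write out a_i and b_{8-i} for i = 0,…,8 and sum the products.
Σ = 1·1 − 1·0 + 1·1 − 1·0 + 1·1 − 1·0 + 1·1 − 1·0 + 1·1 = 5.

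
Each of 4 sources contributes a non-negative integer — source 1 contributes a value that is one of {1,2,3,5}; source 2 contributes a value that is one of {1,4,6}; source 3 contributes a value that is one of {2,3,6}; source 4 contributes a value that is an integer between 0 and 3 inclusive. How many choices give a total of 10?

15

The generating function for the choices is (x + x² + x³ + x⁵)·(x + x⁴ + x⁶)·(x² + x³ + x⁶)·(1 + x + x² + x³); the count is [x¹⁰].
(x + x² + x³ + x⁵) has coefficients 0,1,1,1,0,1 for degrees 0…5.
(x + x⁴ + x⁶) has coefficients 0,1,0,0,1,0,1,0,0,0,0 for degrees 0…10.
Multiplying by (x² + x³ + x⁶) gives running coefficients 0,0,0,1,1,0,1,2,1,1,1 for degrees 0…10.
Finally multiplying by (1 + x + x² + x³), the product of all factors after the first has coefficients 0,0,0,1,2,2,3,4,4,5,5 for degrees 0…10.
[x¹⁰] = 1·5 + 1·4 + 1·4 + 1·2 = 15.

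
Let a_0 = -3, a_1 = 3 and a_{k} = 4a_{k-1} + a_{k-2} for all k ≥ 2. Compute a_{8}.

53133

The ordinary generating function has denominator 1 - 4y - y^2.
Iterating the recurrence: a_0,…,a_{8} = -3, 3, 9, 39, 165, 699, 2961, 12543, 53133.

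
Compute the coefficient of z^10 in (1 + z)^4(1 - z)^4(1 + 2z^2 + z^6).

8

(1 + z)^4 has coefficients 1,4,6,4,1 for degrees 0…4.
(1 - z)^4 has coefficients 1,-4,6,-4,1,0,0,0,0,0,0 for degrees 0…10.
Finally multiplying by (1 + 2z^2 + z^6), the product of all factors after the first has coefficients 1,-4,8,-12,13,-8,3,-4,6,-4,1 for degrees 0…10.
[z^10] = 1·1 + 4·(-4) + 6·6 + 4·(-4) + 1·3 = 8.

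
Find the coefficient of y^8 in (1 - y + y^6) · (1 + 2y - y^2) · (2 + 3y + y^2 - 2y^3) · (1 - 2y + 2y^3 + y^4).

(1 - y + y^6) has coefficients 1,-1,0,0,0,0,1 for degrees 0…6.
(1 + 2y - y^2) has coefficients 1,2,-1,0,0,0,0,0,0 for degrees 0…8.
Multiplying by (2 + 3y + y^2 - 2y^3) gives running coefficients 2,7,5,-3,-5,2,0,0,0 for degrees 0…8.
Finally multiplying by (1 - 2y + 2y^3 + y^4), the product of all factors after the first has coefficients 2,3,-9,-9,17,29,-5,-13,-1 for degrees 0…8.
[y^8] = 1·(-1) − 1·(-13) + 1·(-9) = 3.

3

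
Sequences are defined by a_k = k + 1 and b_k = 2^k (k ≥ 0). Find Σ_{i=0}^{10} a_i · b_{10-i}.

Write out a_i and b_{10-i} for i = 0,…,10 and sum the products.
Σ = 1·1024 + 2·512 + 3·256 + 4·128 + 5·64 + 6·32 + 7·16 + 8·8 + 9·4 + 10·2 + 11·1 = 4083.

4083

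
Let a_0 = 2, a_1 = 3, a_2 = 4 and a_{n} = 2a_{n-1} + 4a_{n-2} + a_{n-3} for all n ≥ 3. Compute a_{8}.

7768

The ordinary generating function has denominator 1 - 2z - 4z^2 - z^3.
Iterating the recurrence: a_0,…,a_{8} = 2, 3, 4, 22, 63, 218, 710, 2355, 7768.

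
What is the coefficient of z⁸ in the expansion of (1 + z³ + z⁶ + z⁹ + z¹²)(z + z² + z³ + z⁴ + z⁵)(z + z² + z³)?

(1 + z³ + z⁶ + z⁹ + z¹²) has coefficients 1,0,0,1,0,0,1,0,0 for degrees 0…8.
(z + z² + z³ + z⁴ + z⁵) has coefficients 0,1,1,1,1,1,0,0,0 for degrees 0…8.
Finally multiplying by (z + z² + z³), the product of all factors after the first has coefficients 0,0,1,2,3,3,3,2,1 for degrees 0…8.
[z⁸] = 1·1 + 1·3 + 1·1 = 5.

5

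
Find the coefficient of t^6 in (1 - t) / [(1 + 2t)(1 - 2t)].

64

Partial fractions give a closed form: a_n = (3/4)·(-2)^n + (1/4)·2^n.
At n = 6: a_6 = 64.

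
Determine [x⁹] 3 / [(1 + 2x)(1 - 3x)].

34815

Partial fractions give a closed form: a_n = (6/5)·(-2)^n + (9/5)·3^n.
At n = 9: a_9 = 34815.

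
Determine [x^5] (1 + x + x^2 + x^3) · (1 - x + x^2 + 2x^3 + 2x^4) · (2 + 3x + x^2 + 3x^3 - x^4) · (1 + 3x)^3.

586

(1 + x + x^2 + x^3) has coefficients 1,1,1,1 for degrees 0…3.
(1 - x + x^2 + 2x^3 + 2x^4) has coefficients 1,-1,1,2,2,0 for degrees 0…5.
Multiplying by (2 + 3x + x^2 + 3x^3 - x^4) gives running coefficients 2,1,0,9,7,12 for degrees 0…5.
Finally multiplying by (1 + 3x)^3, the product of all factors after the first has coefficients 2,19,63,90,115,318 for degrees 0…5.
[x^5] = 1·318 + 1·115 + 1·90 + 1·63 = 586.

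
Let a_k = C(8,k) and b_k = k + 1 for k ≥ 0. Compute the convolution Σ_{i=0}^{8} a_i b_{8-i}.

1280

This is [x^8] in the product of the two ordinary generating functions.
Σ = 1·9 + 8·8 + 28·7 + 56·6 + 70·5 + 56·4 + 28·3 + 8·2 + 1·1 = 1280.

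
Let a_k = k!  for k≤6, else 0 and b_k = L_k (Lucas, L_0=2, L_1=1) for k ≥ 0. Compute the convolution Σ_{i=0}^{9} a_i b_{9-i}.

Write out a_i and b_{9-i} for i = 0,…,9 and sum the products.
Σ = 1·76 + 1·47 + 2·29 + 6·18 + 24·11 + 120·7 + 720·4 + 0·3 + 0·1 + 0·2 = 4273.

4273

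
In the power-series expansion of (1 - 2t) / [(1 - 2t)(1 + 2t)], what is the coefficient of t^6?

Partial fractions give a closed form: a_n = (1)·(-2)^n.
At n = 6: a_6 = 64.

64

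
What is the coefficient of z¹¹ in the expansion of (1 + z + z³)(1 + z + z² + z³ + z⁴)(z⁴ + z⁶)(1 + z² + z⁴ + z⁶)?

(1 + z + z³) has coefficients 1,1,0,1 for degrees 0…3.
(1 + z + z² + z³ + z⁴) has coefficients 1,1,1,1,1,0,0,0,0,0,0,0 for degrees 0…11.
Multiplying by (z⁴ + z⁶) gives running coefficients 0,0,0,0,1,1,2,2,2,1,1,0 for degrees 0…11.
Finally multiplying by (1 + z² + z⁴ + z⁶), the product of all factors after the first has coefficients 0,0,0,0,1,1,3,3,5,4,6,4 for degrees 0…11.
[z¹¹] = 1·4 + 1·6 + 1·5 = 15.

15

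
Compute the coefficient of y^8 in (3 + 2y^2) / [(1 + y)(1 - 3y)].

The denominator gives the recurrence a_n = 2a_(n−1) + 3a_(n−2) for n ≥ 3; the numerator fixes a_0 = 3, a_1 = 6, a_2 = 23.
Iterating: 3, 6, 23, 64, 197, 586, 1763, 5284, 15857, so a_8 = 15857.

15857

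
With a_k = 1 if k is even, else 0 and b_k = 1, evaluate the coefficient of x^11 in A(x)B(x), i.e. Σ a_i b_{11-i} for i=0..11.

6

Write out a_i and b_{11-i} for i = 0,…,11 and sum the products.
Σ = 1·1 + 0·1 + 1·1 + 0·1 + 1·1 + 0·1 + 1·1 + 0·1 + 1·1 + 0·1 + 1·1 + 0·1 = 6.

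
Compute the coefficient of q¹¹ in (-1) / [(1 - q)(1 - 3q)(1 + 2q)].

Partial fractions give a closed form: a_n = (1/6)·1^n + (-9/10)·3^n + (-4/15)·(-2)^n.
At n = 11: a_11 = -158886.

-158886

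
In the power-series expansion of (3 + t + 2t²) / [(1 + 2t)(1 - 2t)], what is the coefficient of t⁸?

896

The denominator gives the recurrence a_n = 4a_(n−2) for n ≥ 3; the numerator fixes a_0 = 3, a_1 = 1, a_2 = 14.
Iterating: 3, 1, 14, 4, 56, 16, 224, 64, 896, so a_8 = 896.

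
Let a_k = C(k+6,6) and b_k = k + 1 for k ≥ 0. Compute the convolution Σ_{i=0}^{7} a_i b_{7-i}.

6435

The convolution is the t^7 coefficient of A(t)B(t).
Σ = 1·8 + 7·7 + 28·6 + 84·5 + 210·4 + 462·3 + 924·2 + 1716·1 = 6435.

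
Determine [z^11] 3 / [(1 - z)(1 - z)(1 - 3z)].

1195722

The denominator gives the recurrence a_n = 5a_(n−1) − 7a_(n−2) + 3a_(n−3) for n ≥ 3; the numerator fixes a_0 = 3, a_1 = 15, a_2 = 54.
Iterating: 3, 15, 54, 174, 537, 1629, 4908, 14748, 44271, 132843, 398562, 1195722, so a_11 = 1195722.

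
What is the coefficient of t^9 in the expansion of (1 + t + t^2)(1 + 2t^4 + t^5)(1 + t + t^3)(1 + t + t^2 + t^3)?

19

(1 + t + t^2) has coefficients 1,1,1 for degrees 0…2.
(1 + 2t^4 + t^5) has coefficients 1,0,0,0,2,1,0,0,0,0 for degrees 0…9.
Multiplying by (1 + t + t^3) gives running coefficients 1,1,0,1,2,3,1,2,1,0 for degrees 0…9.
Finally multiplying by (1 + t + t^2 + t^3), the product of all factors after the first has coefficients 1,2,2,3,4,6,7,8,7,4 for degrees 0…9.
[t^9] = 1·4 + 1·7 + 1·8 = 19.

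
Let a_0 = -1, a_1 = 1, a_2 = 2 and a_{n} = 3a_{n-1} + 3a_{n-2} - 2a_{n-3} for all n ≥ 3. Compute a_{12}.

1244585

The ordinary generating function has denominator 1 - 3t - 3t^2 + 2t^3.
Iterating the recurrence: a_0,…,a_{12} = -1, 1, 2, 11, 37, 140, 509, 1873, 6866, 25199, 92449, 339212, 1244585.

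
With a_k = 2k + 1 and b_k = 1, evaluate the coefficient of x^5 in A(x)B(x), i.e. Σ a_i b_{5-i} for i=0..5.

This is [x^5] in the product of the two ordinary generating functions.
Σ = 1·1 + 3·1 + 5·1 + 7·1 + 9·1 + 11·1 = 36.

36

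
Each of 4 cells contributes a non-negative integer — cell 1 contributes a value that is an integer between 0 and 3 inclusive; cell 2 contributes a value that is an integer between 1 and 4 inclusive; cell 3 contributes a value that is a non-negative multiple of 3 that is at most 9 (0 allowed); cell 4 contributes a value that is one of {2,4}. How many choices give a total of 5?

The generating function for the choices is (1 + x + x^2 + x^3)·(x + x^2 + x^3 + x^4)·(1 + x^3 + x^6 + x^9)·(x^2 + x^4); the count is [x^5].
(1 + x + x^2 + x^3) has coefficients 1,1,1,1 for degrees 0…3.
(x + x^2 + x^3 + x^4) has coefficients 0,1,1,1,1,0 for degrees 0…5.
Multiplying by (1 + x^3 + x^6 + x^9) gives running coefficients 0,1,1,1,2,1 for degrees 0…5.
Finally multiplying by (x^2 + x^4), the product of all factors after the first has coefficients 0,0,0,1,1,2 for degrees 0…5.
[x^5] = 1·2 + 1·1 + 1·1 + 1·0 = 4.

4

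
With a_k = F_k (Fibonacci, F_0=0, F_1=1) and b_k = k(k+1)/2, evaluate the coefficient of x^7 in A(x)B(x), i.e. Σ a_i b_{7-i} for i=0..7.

Write out a_i and b_{7-i} for i = 0,…,7 and sum the products.
Σ = 0·28 + 1·21 + 1·15 + 2·10 + 3·6 + 5·3 + 8·1 + 13·0 = 97.

97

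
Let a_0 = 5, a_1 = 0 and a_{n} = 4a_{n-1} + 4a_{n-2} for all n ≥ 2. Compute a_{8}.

The ordinary generating function has denominator 1 - 4t - 4t^2.
Iterating the recurrence: a_0,…,a_{8} = 5, 0, 20, 80, 400, 1920, 9280, 44800, 216320.

216320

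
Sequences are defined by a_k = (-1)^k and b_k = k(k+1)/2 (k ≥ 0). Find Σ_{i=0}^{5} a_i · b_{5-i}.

9

This is [x^5] in the product of the two ordinary generating functions.
Σ = 1·15 − 1·10 + 1·6 − 1·3 + 1·1 − 1·0 = 9.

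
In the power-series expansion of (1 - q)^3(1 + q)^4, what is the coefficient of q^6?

-1

(1 - q)^3 has coefficients 1,-3,3,-1 for degrees 0…3.
(1 + q)^4 has coefficients 1,4,6,4,1,0,0 for degrees 0…6.
[q^6] = 1·0 − 3·0 + 3·1 − 1·4 = -1.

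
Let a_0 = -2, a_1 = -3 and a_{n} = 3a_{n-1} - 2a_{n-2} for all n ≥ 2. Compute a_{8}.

-257

The ordinary generating function has denominator 1 - 3z + 2z^2.
Iterating the recurrence: a_0,…,a_{8} = -2, -3, -5, -9, -17, -33, -65, -129, -257.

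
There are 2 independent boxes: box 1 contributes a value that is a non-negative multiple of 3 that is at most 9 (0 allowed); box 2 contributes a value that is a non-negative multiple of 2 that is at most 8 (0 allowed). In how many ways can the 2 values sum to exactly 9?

2

The generating function for the choices is (1 + x³ + x⁶ + x⁹)·(1 + x² + x⁴ + x⁶ + x⁸); the count is [x⁹].
(1 + x³ + x⁶ + x⁹) has coefficients 1,0,0,1,0,0,1,0,0,1 for degrees 0…9.
(1 + x² + x⁴ + x⁶ + x⁸) has coefficients 1,0,1,0,1,0,1,0,1,0 for degrees 0…9.
[x⁹] = 1·0 + 1·1 + 1·0 + 1·1 = 2.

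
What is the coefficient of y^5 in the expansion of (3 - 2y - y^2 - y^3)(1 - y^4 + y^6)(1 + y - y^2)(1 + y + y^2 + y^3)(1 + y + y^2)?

(3 - 2y - y^2 - y^3) has coefficients 3,-2,-1,-1 for degrees 0…3.
(1 - y^4 + y^6) has coefficients 1,0,0,0,-1,0 for degrees 0…5.
Multiplying by (1 + y - y^2) gives running coefficients 1,1,-1,0,-1,-1 for degrees 0…5.
Multiplying by (1 + y + y^2 + y^3) gives running coefficients 1,2,1,1,-1,-3 for degrees 0…5.
Finally multiplying by (1 + y + y^2), the product of all factors after the first has coefficients 1,3,4,4,1,-3 for degrees 0…5.
[y^5] = 3·(-3) − 2·1 − 1·4 − 1·4 = -19.

-19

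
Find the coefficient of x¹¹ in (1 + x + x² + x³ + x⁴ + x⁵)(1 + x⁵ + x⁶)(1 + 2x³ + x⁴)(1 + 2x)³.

207

(1 + x + x² + x³ + x⁴ + x⁵) has coefficients 1,1,1,1,1,1 for degrees 0…5.
(1 + x⁵ + x⁶) has coefficients 1,0,0,0,0,1,1,0,0,0,0,0 for degrees 0…11.
Multiplying by (1 + 2x³ + x⁴) gives running coefficients 1,0,0,2,1,1,1,0,2,3,1,0 for degrees 0…11.
Finally multiplying by (1 + 2x)³, the product of all factors after the first has coefficients 1,6,12,10,13,31,35,26,22,23,43,58 for degrees 0…11.
[x¹¹] = 1·58 + 1·43 + 1·23 + 1·22 + 1·26 + 1·35 = 207.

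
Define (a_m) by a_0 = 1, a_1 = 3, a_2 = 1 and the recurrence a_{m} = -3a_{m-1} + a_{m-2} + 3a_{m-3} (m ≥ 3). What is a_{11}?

3

The ordinary generating function has denominator 1 + 3z - z^2 - 3z^3.
Iterating the recurrence: a_0,…,a_{11} = 1, 3, 1, 3, 1, 3, 1, 3, 1, 3, 1, 3.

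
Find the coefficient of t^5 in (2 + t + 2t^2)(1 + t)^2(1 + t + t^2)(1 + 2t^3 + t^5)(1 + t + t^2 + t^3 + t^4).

102

(2 + t + 2t^2) has coefficients 2,1,2 for degrees 0…2.
(1 + t)^2 has coefficients 1,2,1,0,0,0 for degrees 0…5.
Multiplying by (1 + t + t^2) gives running coefficients 1,3,4,3,1,0 for degrees 0…5.
Multiplying by (1 + 2t^3 + t^5) gives running coefficients 1,3,4,5,7,9 for degrees 0…5.
Finally multiplying by (1 + t + t^2 + t^3 + t^4), the product of all factors after the first has coefficients 1,4,8,13,20,28 for degrees 0…5.
[t^5] = 2·28 + 1·20 + 2·13 = 102.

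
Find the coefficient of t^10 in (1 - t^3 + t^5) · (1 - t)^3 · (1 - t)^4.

-20

(1 - t^3 + t^5) has coefficients 1,0,0,-1,0,1 for degrees 0…5.
(1 - t)^3 has coefficients 1,-3,3,-1,0,0,0,0,0,0,0 for degrees 0…10.
Finally multiplying by (1 - t)^4, the product of all factors after the first has coefficients 1,-7,21,-35,35,-21,7,-1,0,0,0 for degrees 0…10.
[t^10] = 1·0 − 1·(-1) + 1·(-21) = -20.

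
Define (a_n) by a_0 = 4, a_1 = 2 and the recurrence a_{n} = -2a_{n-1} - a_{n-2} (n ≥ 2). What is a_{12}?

-68

The ordinary generating function has denominator 1 + 2q + q^2.
Iterating the recurrence: a_0,…,a_{12} = 4, 2, -8, 14, -20, 26, -32, 38, -44, 50, -56, 62, -68.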